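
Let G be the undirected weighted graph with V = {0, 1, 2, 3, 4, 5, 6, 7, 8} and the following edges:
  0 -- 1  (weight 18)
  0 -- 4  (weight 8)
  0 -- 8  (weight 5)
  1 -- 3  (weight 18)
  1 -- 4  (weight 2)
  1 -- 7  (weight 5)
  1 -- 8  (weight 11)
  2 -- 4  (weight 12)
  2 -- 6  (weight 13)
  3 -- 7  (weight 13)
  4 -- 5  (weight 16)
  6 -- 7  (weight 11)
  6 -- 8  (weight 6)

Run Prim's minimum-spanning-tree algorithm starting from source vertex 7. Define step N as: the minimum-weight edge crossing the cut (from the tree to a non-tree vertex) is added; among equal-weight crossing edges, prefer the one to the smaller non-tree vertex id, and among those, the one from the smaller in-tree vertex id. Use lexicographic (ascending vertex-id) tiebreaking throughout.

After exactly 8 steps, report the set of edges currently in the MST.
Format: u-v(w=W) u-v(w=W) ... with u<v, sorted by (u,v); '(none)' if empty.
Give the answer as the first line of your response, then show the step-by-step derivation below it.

0-4(w=8) 0-8(w=5) 1-4(w=2) 1-7(w=5) 2-4(w=12) 3-7(w=13) 4-5(w=16) 6-8(w=6)

step 1: add edge 1-7 (w=5); MST = {1-7(w=5)}
step 2: add edge 1-4 (w=2); MST = {1-4(w=2) 1-7(w=5)}
step 3: add edge 0-4 (w=8); MST = {0-4(w=8) 1-4(w=2) 1-7(w=5)}
step 4: add edge 0-8 (w=5); MST = {0-4(w=8) 0-8(w=5) 1-4(w=2) 1-7(w=5)}
step 5: add edge 6-8 (w=6); MST = {0-4(w=8) 0-8(w=5) 1-4(w=2) 1-7(w=5) 6-8(w=6)}
step 6: add edge 2-4 (w=12); MST = {0-4(w=8) 0-8(w=5) 1-4(w=2) 1-7(w=5) 2-4(w=12) 6-8(w=6)}
step 7: add edge 3-7 (w=13); MST = {0-4(w=8) 0-8(w=5) 1-4(w=2) 1-7(w=5) 2-4(w=12) 3-7(w=13) 6-8(w=6)}
step 8: add edge 4-5 (w=16); MST = {0-4(w=8) 0-8(w=5) 1-4(w=2) 1-7(w=5) 2-4(w=12) 3-7(w=13) 4-5(w=16) 6-8(w=6)}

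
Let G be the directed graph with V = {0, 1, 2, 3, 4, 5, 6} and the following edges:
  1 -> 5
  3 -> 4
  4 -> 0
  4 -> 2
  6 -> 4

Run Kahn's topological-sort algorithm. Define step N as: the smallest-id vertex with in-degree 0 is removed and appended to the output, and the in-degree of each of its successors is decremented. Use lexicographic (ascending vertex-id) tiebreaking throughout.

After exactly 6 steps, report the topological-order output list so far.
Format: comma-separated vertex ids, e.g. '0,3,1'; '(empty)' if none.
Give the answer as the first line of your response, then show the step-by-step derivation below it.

1,3,5,6,4,0

step 1: output 1; order=[1]; indeg=(1,0,1,0,2,0,0)
step 2: output 3; order=[1,3]; indeg=(1,0,1,0,1,0,0)
step 3: output 5; order=[1,3,5]; indeg=(1,0,1,0,1,0,0)
step 4: output 6; order=[1,3,5,6]; indeg=(1,0,1,0,0,0,0)
step 5: output 4; order=[1,3,5,6,4]; indeg=(0,0,0,0,0,0,0)
step 6: output 0; order=[1,3,5,6,4,0]; indeg=(0,0,0,0,0,0,0)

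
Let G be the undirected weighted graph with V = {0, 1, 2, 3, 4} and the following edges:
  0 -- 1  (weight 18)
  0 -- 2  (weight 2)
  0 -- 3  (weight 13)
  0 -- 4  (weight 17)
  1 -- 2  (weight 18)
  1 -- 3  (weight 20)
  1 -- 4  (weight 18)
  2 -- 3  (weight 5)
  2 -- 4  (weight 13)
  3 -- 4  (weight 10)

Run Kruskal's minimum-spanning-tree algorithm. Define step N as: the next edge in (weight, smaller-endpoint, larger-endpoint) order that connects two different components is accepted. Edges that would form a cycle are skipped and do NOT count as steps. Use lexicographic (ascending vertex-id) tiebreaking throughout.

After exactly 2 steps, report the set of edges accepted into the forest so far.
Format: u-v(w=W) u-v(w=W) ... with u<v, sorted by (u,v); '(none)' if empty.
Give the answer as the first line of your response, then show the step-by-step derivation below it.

0-2(w=2) 2-3(w=5)

step 1: add edge 0-2 (w=2); MST = {0-2(w=2)}
step 2: add edge 2-3 (w=5); MST = {0-2(w=2) 2-3(w=5)}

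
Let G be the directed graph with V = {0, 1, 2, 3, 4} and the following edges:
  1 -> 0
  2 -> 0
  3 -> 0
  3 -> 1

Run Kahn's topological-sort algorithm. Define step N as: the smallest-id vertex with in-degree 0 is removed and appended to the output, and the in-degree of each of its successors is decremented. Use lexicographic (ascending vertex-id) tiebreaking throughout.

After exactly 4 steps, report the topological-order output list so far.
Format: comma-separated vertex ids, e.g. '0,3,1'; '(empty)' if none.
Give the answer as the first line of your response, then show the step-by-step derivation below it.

2,3,1,0

step 1: output 2; order=[2]; indeg=(2,1,0,0,0)
step 2: output 3; order=[2,3]; indeg=(1,0,0,0,0)
step 3: output 1; order=[2,3,1]; indeg=(0,0,0,0,0)
step 4: output 0; order=[2,3,1,0]; indeg=(0,0,0,0,0)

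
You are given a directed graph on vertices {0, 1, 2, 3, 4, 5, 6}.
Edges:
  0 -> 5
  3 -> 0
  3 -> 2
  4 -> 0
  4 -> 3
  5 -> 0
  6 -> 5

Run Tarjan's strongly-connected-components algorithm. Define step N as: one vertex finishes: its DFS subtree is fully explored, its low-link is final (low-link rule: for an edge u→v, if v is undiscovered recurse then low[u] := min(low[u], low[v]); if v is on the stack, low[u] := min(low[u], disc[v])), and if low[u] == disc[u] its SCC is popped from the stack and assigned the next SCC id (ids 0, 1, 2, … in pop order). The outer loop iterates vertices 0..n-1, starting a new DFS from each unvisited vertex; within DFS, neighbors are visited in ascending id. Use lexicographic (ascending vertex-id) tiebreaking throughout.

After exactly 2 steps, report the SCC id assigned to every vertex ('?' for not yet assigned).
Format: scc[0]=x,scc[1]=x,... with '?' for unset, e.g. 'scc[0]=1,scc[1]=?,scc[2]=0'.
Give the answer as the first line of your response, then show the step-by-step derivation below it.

scc[0]=0,scc[1]=?,scc[2]=?,scc[3]=?,scc[4]=?,scc[5]=0,scc[6]=?

step 1: low=(low[0]=0,low[1]=?,low[2]=?,low[3]=?,low[4]=?,low[5]=0,low[6]=?); scc=(scc[0]=?,scc[1]=?,scc[2]=?,scc[3]=?,scc[4]=?,scc[5]=?,scc[6]=?)
step 2: low=(low[0]=0,low[1]=?,low[2]=?,low[3]=?,low[4]=?,low[5]=0,low[6]=?); scc=(scc[0]=0,scc[1]=?,scc[2]=?,scc[3]=?,scc[4]=?,scc[5]=0,scc[6]=?)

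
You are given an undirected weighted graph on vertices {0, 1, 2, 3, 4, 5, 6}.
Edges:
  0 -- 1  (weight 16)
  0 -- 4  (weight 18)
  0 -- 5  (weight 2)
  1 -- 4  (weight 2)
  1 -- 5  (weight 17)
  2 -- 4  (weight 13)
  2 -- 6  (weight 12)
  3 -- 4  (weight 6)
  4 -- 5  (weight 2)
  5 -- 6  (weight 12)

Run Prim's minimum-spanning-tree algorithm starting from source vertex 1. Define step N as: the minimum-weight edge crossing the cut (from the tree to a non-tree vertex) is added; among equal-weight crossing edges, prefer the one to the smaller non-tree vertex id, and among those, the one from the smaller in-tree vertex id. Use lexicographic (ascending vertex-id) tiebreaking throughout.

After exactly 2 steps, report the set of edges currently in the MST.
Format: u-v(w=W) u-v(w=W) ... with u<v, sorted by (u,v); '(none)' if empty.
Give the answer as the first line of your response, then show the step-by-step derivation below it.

1-4(w=2) 4-5(w=2)

step 1: add edge 1-4 (w=2); MST = {1-4(w=2)}
step 2: add edge 4-5 (w=2); MST = {1-4(w=2) 4-5(w=2)}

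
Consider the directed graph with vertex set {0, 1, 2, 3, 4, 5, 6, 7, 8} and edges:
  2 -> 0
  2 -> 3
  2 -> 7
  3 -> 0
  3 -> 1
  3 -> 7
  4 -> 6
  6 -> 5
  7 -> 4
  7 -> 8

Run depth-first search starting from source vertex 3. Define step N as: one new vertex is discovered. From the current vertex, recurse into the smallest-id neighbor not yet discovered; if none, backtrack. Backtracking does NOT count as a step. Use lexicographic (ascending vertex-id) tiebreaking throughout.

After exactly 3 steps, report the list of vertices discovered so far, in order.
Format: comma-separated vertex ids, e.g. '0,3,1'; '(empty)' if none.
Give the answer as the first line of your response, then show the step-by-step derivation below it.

3,0,1

step 1: discover 3; path=3; order=3
step 2: discover 0; path=3>0; order=3,0
step 3: discover 1; path=3>1; order=3,0,1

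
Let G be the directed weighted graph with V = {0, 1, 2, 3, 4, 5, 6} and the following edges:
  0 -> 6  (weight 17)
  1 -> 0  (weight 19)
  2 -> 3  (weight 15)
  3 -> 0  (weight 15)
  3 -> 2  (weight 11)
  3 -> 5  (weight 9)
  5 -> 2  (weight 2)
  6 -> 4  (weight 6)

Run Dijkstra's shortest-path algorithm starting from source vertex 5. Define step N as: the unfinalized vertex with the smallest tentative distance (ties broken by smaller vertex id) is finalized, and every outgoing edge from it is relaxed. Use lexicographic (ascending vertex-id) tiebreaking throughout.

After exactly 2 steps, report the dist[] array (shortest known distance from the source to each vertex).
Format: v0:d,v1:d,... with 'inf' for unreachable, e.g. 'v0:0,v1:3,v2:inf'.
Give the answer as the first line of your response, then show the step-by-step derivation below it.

v0:inf,v1:inf,v2:2,v3:17,v4:inf,v5:0,v6:inf

step 1: dist = v0:inf,v1:inf,v2:2,v3:inf,v4:inf,v5:0,v6:inf
step 2: dist = v0:inf,v1:inf,v2:2,v3:17,v4:inf,v5:0,v6:inf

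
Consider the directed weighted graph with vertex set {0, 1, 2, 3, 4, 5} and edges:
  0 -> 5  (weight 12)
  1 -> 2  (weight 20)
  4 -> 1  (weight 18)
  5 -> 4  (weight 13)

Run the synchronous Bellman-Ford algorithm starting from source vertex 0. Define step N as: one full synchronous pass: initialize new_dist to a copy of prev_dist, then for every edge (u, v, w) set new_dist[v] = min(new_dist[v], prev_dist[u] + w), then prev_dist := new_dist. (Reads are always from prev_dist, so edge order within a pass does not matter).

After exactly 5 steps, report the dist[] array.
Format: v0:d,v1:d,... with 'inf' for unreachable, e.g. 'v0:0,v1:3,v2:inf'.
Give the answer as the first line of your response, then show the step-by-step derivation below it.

v0:0,v1:43,v2:63,v3:inf,v4:25,v5:12

step 1: dist = v0:0,v1:inf,v2:inf,v3:inf,v4:inf,v5:12
step 2: dist = v0:0,v1:inf,v2:inf,v3:inf,v4:25,v5:12
step 3: dist = v0:0,v1:43,v2:inf,v3:inf,v4:25,v5:12
step 4: dist = v0:0,v1:43,v2:63,v3:inf,v4:25,v5:12
step 5: dist = v0:0,v1:43,v2:63,v3:inf,v4:25,v5:12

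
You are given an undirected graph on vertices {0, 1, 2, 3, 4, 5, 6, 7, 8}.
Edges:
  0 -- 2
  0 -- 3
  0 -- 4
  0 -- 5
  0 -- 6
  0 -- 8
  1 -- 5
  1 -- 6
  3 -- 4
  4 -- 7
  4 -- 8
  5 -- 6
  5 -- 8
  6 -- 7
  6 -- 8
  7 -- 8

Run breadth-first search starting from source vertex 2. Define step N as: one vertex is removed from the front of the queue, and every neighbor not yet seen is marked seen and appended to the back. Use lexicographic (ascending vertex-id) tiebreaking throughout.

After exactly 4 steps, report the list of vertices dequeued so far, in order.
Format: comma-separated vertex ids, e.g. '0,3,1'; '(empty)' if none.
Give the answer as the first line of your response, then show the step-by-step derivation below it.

2,0,3,4

step 1: dequeue 2; queue=[0]; order=2
step 2: dequeue 0; queue=[3,4,5,6,8]; order=2,0
step 3: dequeue 3; queue=[4,5,6,8]; order=2,0,3
step 4: dequeue 4; queue=[5,6,8,7]; order=2,0,3,4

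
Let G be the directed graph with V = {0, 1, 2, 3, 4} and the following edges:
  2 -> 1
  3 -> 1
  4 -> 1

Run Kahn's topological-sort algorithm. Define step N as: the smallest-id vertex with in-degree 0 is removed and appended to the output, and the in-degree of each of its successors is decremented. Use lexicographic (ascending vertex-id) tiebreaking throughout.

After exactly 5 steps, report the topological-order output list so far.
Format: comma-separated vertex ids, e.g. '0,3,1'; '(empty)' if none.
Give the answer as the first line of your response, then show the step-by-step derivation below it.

0,2,3,4,1

step 1: output 0; order=[0]; indeg=(0,3,0,0,0)
step 2: output 2; order=[0,2]; indeg=(0,2,0,0,0)
step 3: output 3; order=[0,2,3]; indeg=(0,1,0,0,0)
step 4: output 4; order=[0,2,3,4]; indeg=(0,0,0,0,0)
step 5: output 1; order=[0,2,3,4,1]; indeg=(0,0,0,0,0)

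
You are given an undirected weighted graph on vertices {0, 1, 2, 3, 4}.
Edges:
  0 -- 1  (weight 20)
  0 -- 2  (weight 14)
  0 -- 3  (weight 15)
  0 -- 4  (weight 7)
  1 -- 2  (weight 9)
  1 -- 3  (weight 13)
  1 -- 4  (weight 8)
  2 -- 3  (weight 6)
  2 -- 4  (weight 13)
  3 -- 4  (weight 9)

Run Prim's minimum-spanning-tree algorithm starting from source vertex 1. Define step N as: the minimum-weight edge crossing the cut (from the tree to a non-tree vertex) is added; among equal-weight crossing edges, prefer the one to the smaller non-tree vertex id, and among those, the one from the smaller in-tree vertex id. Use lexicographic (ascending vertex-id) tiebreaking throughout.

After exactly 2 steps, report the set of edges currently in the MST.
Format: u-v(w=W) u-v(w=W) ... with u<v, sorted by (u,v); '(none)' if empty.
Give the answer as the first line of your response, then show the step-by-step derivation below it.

0-4(w=7) 1-4(w=8)

step 1: add edge 1-4 (w=8); MST = {1-4(w=8)}
step 2: add edge 0-4 (w=7); MST = {0-4(w=7) 1-4(w=8)}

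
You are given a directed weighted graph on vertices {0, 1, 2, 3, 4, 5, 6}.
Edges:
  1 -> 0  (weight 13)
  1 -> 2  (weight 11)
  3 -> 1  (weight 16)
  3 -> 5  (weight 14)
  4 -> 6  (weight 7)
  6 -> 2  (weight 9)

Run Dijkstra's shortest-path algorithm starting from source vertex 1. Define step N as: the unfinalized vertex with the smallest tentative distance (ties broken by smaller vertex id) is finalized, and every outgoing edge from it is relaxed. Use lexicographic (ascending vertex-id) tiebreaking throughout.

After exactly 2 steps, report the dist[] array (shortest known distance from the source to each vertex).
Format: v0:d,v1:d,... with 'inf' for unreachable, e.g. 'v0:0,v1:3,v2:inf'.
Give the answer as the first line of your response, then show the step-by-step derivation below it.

v0:13,v1:0,v2:11,v3:inf,v4:inf,v5:inf,v6:inf

step 1: dist = v0:13,v1:0,v2:11,v3:inf,v4:inf,v5:inf,v6:inf
step 2: dist = v0:13,v1:0,v2:11,v3:inf,v4:inf,v5:inf,v6:inf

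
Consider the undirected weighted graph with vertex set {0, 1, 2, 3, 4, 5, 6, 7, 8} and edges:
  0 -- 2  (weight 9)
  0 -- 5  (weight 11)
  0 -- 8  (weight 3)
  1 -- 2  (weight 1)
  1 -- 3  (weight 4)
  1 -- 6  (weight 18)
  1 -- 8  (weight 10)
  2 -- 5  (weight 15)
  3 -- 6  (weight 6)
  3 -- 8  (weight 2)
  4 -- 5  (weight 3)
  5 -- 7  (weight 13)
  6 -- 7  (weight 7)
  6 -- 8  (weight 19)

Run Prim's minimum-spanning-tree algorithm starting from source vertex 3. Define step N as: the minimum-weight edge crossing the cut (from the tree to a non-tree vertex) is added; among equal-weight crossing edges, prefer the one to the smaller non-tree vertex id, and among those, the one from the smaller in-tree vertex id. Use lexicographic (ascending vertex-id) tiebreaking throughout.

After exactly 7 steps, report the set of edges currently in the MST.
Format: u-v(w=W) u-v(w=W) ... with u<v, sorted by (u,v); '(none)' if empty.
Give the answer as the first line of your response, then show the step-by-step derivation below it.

0-5(w=11) 0-8(w=3) 1-2(w=1) 1-3(w=4) 3-6(w=6) 3-8(w=2) 6-7(w=7)

step 1: add edge 3-8 (w=2); MST = {3-8(w=2)}
step 2: add edge 0-8 (w=3); MST = {0-8(w=3) 3-8(w=2)}
step 3: add edge 1-3 (w=4); MST = {0-8(w=3) 1-3(w=4) 3-8(w=2)}
step 4: add edge 1-2 (w=1); MST = {0-8(w=3) 1-2(w=1) 1-3(w=4) 3-8(w=2)}
step 5: add edge 3-6 (w=6); MST = {0-8(w=3) 1-2(w=1) 1-3(w=4) 3-6(w=6) 3-8(w=2)}
step 6: add edge 6-7 (w=7); MST = {0-8(w=3) 1-2(w=1) 1-3(w=4) 3-6(w=6) 3-8(w=2) 6-7(w=7)}
step 7: add edge 0-5 (w=11); MST = {0-5(w=11) 0-8(w=3) 1-2(w=1) 1-3(w=4) 3-6(w=6) 3-8(w=2) 6-7(w=7)}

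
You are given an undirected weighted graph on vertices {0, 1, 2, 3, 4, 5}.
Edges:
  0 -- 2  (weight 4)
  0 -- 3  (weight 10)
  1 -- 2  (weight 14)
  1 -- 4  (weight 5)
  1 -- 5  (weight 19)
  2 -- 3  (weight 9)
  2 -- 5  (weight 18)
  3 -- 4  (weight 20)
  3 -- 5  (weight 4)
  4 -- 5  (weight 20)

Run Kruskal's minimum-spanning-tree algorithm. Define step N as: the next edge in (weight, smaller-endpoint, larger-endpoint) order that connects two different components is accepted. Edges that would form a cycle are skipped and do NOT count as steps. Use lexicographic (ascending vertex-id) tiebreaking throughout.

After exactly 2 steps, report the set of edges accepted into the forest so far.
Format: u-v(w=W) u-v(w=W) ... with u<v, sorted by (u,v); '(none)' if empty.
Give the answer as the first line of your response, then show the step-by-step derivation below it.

0-2(w=4) 3-5(w=4)

step 1: add edge 0-2 (w=4); MST = {0-2(w=4)}
step 2: add edge 3-5 (w=4); MST = {0-2(w=4) 3-5(w=4)}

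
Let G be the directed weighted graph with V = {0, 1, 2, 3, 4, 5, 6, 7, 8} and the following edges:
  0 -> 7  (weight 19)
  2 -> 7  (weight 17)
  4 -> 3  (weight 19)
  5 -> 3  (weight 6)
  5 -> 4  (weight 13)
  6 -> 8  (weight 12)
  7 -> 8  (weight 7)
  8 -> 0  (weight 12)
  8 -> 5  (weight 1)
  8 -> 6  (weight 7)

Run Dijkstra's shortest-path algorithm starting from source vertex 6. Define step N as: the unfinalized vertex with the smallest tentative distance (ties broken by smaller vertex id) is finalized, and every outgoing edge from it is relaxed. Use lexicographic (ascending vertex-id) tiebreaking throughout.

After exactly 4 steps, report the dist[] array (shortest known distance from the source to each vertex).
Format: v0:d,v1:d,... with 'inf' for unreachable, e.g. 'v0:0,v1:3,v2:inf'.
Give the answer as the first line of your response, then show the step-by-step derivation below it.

v0:24,v1:inf,v2:inf,v3:19,v4:26,v5:13,v6:0,v7:inf,v8:12

step 1: dist = v0:inf,v1:inf,v2:inf,v3:inf,v4:inf,v5:inf,v6:0,v7:inf,v8:12
step 2: dist = v0:24,v1:inf,v2:inf,v3:inf,v4:inf,v5:13,v6:0,v7:inf,v8:12
step 3: dist = v0:24,v1:inf,v2:inf,v3:19,v4:26,v5:13,v6:0,v7:inf,v8:12
step 4: dist = v0:24,v1:inf,v2:inf,v3:19,v4:26,v5:13,v6:0,v7:inf,v8:12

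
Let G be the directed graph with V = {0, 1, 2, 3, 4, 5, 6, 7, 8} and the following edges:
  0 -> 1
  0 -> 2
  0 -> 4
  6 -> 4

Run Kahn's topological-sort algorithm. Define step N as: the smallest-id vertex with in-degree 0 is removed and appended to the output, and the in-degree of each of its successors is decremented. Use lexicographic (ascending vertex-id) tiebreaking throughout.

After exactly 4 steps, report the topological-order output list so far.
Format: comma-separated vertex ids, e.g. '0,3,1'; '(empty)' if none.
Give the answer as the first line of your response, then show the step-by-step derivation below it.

0,1,2,3

step 1: output 0; order=[0]; indeg=(0,0,0,0,1,0,0,0,0)
step 2: output 1; order=[0,1]; indeg=(0,0,0,0,1,0,0,0,0)
step 3: output 2; order=[0,1,2]; indeg=(0,0,0,0,1,0,0,0,0)
step 4: output 3; order=[0,1,2,3]; indeg=(0,0,0,0,1,0,0,0,0)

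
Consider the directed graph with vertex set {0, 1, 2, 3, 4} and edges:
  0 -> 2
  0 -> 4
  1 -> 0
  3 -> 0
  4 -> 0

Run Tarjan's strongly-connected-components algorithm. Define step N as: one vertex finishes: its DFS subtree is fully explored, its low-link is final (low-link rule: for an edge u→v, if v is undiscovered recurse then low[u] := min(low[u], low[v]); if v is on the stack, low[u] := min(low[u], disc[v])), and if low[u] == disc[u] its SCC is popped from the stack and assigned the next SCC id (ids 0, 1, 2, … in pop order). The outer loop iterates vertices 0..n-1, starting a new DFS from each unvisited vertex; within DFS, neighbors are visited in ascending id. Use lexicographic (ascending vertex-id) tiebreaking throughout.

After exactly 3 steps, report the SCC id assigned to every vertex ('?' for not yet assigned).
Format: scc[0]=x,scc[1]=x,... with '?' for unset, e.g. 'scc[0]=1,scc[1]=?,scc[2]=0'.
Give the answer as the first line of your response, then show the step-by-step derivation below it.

scc[0]=1,scc[1]=?,scc[2]=0,scc[3]=?,scc[4]=1

step 1: low=(low[0]=0,low[1]=?,low[2]=1,low[3]=?,low[4]=?); scc=(scc[0]=?,scc[1]=?,scc[2]=0,scc[3]=?,scc[4]=?)
step 2: low=(low[0]=0,low[1]=?,low[2]=1,low[3]=?,low[4]=0); scc=(scc[0]=?,scc[1]=?,scc[2]=0,scc[3]=?,scc[4]=?)
step 3: low=(low[0]=0,low[1]=?,low[2]=1,low[3]=?,low[4]=0); scc=(scc[0]=1,scc[1]=?,scc[2]=0,scc[3]=?,scc[4]=1)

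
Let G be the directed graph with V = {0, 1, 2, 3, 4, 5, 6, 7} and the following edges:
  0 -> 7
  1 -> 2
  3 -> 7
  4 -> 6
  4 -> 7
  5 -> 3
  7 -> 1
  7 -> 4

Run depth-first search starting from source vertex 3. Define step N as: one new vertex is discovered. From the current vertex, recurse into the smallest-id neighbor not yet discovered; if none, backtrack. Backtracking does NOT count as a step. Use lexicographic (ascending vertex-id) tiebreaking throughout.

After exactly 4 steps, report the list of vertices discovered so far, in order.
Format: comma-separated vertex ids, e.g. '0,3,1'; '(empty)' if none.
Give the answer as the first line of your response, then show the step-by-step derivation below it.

3,7,1,2

step 1: discover 3; path=3; order=3
step 2: discover 7; path=3>7; order=3,7
step 3: discover 1; path=3>7>1; order=3,7,1
step 4: discover 2; path=3>7>1>2; order=3,7,1,2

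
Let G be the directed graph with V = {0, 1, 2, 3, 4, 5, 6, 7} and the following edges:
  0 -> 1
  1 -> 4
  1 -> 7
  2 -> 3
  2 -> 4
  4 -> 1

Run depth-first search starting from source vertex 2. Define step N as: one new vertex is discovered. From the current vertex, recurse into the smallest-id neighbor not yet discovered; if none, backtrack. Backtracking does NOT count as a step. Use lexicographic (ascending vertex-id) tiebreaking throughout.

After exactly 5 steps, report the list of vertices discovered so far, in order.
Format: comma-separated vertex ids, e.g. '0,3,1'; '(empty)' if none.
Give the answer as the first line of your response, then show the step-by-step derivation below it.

2,3,4,1,7

step 1: discover 2; path=2; order=2
step 2: discover 3; path=2>3; order=2,3
step 3: discover 4; path=2>4; order=2,3,4
step 4: discover 1; path=2>4>1; order=2,3,4,1
step 5: discover 7; path=2>4>1>7; order=2,3,4,1,7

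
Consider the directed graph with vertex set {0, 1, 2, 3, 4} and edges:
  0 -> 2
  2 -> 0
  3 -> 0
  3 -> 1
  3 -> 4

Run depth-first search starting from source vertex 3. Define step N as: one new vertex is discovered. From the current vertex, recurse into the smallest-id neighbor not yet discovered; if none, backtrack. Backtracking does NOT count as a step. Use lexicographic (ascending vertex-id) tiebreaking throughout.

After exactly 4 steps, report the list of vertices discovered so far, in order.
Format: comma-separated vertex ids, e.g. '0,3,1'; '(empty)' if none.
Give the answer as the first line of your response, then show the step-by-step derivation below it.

3,0,2,1

step 1: discover 3; path=3; order=3
step 2: discover 0; path=3>0; order=3,0
step 3: discover 2; path=3>0>2; order=3,0,2
step 4: discover 1; path=3>1; order=3,0,2,1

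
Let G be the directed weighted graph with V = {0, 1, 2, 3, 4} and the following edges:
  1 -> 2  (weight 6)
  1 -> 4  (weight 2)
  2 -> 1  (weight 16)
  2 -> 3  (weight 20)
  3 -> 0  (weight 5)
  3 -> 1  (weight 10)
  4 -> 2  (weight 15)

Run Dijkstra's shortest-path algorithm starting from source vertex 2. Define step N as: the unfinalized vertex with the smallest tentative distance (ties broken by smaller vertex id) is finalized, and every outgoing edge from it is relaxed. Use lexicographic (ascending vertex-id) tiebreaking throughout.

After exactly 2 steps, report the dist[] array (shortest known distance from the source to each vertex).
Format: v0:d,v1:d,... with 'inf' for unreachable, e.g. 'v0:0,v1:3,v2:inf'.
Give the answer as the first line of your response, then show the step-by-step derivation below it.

v0:inf,v1:16,v2:0,v3:20,v4:18

step 1: dist = v0:inf,v1:16,v2:0,v3:20,v4:inf
step 2: dist = v0:inf,v1:16,v2:0,v3:20,v4:18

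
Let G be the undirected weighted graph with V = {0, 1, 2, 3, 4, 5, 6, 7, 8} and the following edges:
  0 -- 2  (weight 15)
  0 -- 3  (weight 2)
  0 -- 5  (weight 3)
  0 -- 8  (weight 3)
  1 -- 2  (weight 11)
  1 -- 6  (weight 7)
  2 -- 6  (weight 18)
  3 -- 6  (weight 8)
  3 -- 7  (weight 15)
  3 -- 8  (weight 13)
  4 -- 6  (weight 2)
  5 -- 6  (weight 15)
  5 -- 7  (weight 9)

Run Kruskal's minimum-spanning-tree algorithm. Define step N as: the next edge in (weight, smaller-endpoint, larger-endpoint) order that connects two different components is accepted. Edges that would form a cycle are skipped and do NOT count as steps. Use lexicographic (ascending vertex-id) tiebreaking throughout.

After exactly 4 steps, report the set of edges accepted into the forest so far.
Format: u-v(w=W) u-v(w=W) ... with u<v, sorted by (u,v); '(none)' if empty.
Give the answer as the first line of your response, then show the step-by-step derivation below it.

0-3(w=2) 0-5(w=3) 0-8(w=3) 4-6(w=2)

step 1: add edge 0-3 (w=2); MST = {0-3(w=2)}
step 2: add edge 4-6 (w=2); MST = {0-3(w=2) 4-6(w=2)}
step 3: add edge 0-5 (w=3); MST = {0-3(w=2) 0-5(w=3) 4-6(w=2)}
step 4: add edge 0-8 (w=3); MST = {0-3(w=2) 0-5(w=3) 0-8(w=3) 4-6(w=2)}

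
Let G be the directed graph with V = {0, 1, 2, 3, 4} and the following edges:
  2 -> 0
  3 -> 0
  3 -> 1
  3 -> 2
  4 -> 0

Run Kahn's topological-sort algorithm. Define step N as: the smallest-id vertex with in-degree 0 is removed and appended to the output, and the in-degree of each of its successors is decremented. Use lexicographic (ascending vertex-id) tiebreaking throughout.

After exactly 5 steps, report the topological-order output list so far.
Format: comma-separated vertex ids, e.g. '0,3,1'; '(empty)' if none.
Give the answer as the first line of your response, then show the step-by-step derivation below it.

3,1,2,4,0

step 1: output 3; order=[3]; indeg=(2,0,0,0,0)
step 2: output 1; order=[3,1]; indeg=(2,0,0,0,0)
step 3: output 2; order=[3,1,2]; indeg=(1,0,0,0,0)
step 4: output 4; order=[3,1,2,4]; indeg=(0,0,0,0,0)
step 5: output 0; order=[3,1,2,4,0]; indeg=(0,0,0,0,0)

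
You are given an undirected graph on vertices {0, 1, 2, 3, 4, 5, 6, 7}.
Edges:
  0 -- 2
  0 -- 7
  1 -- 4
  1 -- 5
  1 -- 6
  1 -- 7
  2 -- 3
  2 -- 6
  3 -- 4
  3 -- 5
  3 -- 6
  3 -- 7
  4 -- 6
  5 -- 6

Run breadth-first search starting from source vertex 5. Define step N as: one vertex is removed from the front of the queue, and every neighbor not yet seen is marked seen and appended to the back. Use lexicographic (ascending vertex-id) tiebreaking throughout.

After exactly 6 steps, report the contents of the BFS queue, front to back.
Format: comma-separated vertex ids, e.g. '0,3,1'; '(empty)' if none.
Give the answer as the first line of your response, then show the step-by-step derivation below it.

2,0

step 1: dequeue 5; queue=[1,3,6]; order=5
step 2: dequeue 1; queue=[3,6,4,7]; order=5,1
step 3: dequeue 3; queue=[6,4,7,2]; order=5,1,3
step 4: dequeue 6; queue=[4,7,2]; order=5,1,3,6
step 5: dequeue 4; queue=[7,2]; order=5,1,3,6,4
step 6: dequeue 7; queue=[2,0]; order=5,1,3,6,4,7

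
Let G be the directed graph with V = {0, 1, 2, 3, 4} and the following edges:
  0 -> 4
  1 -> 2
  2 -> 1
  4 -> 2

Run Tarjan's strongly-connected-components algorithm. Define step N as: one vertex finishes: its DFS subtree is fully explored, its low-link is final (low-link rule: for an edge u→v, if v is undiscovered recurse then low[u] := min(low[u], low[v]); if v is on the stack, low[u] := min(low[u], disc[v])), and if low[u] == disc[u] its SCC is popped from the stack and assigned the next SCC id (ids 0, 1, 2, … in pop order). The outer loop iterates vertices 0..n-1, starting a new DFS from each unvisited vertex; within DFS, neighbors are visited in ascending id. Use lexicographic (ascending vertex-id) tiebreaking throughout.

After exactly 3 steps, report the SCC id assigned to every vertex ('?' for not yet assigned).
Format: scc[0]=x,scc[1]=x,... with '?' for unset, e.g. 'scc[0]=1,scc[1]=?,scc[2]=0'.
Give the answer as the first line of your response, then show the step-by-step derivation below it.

scc[0]=?,scc[1]=0,scc[2]=0,scc[3]=?,scc[4]=1

step 1: low=(low[0]=0,low[1]=2,low[2]=2,low[3]=?,low[4]=1); scc=(scc[0]=?,scc[1]=?,scc[2]=?,scc[3]=?,scc[4]=?)
step 2: low=(low[0]=0,low[1]=2,low[2]=2,low[3]=?,low[4]=1); scc=(scc[0]=?,scc[1]=0,scc[2]=0,scc[3]=?,scc[4]=?)
step 3: low=(low[0]=0,low[1]=2,low[2]=2,low[3]=?,low[4]=1); scc=(scc[0]=?,scc[1]=0,scc[2]=0,scc[3]=?,scc[4]=1)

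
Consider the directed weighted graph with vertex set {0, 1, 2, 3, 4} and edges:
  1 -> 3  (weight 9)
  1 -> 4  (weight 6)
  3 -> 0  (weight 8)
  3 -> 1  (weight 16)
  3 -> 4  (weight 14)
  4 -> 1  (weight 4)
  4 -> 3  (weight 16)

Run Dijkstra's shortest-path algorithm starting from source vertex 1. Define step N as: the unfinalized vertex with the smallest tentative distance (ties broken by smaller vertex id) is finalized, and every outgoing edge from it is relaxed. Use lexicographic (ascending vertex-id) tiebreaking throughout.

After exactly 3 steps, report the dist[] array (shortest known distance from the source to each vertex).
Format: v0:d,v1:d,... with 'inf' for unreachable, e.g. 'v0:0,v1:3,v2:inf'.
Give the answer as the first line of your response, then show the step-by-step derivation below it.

v0:17,v1:0,v2:inf,v3:9,v4:6

step 1: dist = v0:inf,v1:0,v2:inf,v3:9,v4:6
step 2: dist = v0:inf,v1:0,v2:inf,v3:9,v4:6
step 3: dist = v0:17,v1:0,v2:inf,v3:9,v4:6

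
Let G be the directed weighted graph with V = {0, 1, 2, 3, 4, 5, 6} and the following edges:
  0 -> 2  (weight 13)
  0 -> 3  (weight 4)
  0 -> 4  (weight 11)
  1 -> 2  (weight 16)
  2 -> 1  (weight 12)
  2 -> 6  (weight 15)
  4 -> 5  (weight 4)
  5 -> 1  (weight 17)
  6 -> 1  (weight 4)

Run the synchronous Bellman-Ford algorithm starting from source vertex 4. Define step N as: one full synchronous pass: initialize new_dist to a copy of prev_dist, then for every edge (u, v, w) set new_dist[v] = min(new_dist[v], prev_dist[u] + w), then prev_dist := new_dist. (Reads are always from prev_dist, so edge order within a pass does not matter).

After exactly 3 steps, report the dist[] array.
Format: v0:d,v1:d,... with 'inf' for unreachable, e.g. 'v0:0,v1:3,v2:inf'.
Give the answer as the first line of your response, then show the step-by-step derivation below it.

v0:inf,v1:21,v2:37,v3:inf,v4:0,v5:4,v6:inf

step 1: dist = v0:inf,v1:inf,v2:inf,v3:inf,v4:0,v5:4,v6:inf
step 2: dist = v0:inf,v1:21,v2:inf,v3:inf,v4:0,v5:4,v6:inf
step 3: dist = v0:inf,v1:21,v2:37,v3:inf,v4:0,v5:4,v6:inf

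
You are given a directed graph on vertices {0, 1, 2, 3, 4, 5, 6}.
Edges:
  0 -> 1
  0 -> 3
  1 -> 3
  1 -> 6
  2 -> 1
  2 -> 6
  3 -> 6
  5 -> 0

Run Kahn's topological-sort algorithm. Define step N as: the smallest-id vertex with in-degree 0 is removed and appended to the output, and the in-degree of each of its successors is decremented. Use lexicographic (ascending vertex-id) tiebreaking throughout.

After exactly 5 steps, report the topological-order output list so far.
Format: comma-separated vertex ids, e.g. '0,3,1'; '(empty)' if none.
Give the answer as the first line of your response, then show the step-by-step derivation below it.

2,4,5,0,1

step 1: output 2; order=[2]; indeg=(1,1,0,2,0,0,2)
step 2: output 4; order=[2,4]; indeg=(1,1,0,2,0,0,2)
step 3: output 5; order=[2,4,5]; indeg=(0,1,0,2,0,0,2)
step 4: output 0; order=[2,4,5,0]; indeg=(0,0,0,1,0,0,2)
step 5: output 1; order=[2,4,5,0,1]; indeg=(0,0,0,0,0,0,1)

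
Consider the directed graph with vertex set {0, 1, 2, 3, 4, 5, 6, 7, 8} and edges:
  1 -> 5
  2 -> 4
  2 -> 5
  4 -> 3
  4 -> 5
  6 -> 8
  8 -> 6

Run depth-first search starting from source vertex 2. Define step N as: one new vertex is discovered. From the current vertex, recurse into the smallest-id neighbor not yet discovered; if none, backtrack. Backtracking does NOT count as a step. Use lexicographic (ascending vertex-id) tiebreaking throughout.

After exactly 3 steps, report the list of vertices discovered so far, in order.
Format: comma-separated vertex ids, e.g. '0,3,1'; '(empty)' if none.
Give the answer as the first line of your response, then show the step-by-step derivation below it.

2,4,3

step 1: discover 2; path=2; order=2
step 2: discover 4; path=2>4; order=2,4
step 3: discover 3; path=2>4>3; order=2,4,3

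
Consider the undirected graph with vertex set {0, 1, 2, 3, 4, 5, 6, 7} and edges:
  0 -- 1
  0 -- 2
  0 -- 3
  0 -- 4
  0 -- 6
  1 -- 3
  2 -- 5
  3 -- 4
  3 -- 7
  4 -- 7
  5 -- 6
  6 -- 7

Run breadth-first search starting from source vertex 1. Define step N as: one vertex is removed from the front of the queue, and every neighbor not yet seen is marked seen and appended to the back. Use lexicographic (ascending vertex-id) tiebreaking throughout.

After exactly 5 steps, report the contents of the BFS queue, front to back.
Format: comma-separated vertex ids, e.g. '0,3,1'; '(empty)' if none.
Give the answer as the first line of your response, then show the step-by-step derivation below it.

6,7,5

step 1: dequeue 1; queue=[0,3]; order=1
step 2: dequeue 0; queue=[3,2,4,6]; order=1,0
step 3: dequeue 3; queue=[2,4,6,7]; order=1,0,3
step 4: dequeue 2; queue=[4,6,7,5]; order=1,0,3,2
step 5: dequeue 4; queue=[6,7,5]; order=1,0,3,2,4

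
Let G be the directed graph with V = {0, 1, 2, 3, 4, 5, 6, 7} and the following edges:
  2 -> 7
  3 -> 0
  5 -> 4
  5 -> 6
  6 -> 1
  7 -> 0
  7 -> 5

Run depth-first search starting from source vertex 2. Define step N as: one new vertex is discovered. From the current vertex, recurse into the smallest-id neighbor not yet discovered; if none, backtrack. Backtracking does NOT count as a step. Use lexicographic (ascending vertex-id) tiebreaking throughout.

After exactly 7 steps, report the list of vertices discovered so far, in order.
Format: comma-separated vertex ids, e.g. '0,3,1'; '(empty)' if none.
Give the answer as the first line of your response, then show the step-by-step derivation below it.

2,7,0,5,4,6,1

step 1: discover 2; path=2; order=2
step 2: discover 7; path=2>7; order=2,7
step 3: discover 0; path=2>7>0; order=2,7,0
step 4: discover 5; path=2>7>5; order=2,7,0,5
step 5: discover 4; path=2>7>5>4; order=2,7,0,5,4
step 6: discover 6; path=2>7>5>6; order=2,7,0,5,4,6
step 7: discover 1; path=2>7>5>6>1; order=2,7,0,5,4,6,1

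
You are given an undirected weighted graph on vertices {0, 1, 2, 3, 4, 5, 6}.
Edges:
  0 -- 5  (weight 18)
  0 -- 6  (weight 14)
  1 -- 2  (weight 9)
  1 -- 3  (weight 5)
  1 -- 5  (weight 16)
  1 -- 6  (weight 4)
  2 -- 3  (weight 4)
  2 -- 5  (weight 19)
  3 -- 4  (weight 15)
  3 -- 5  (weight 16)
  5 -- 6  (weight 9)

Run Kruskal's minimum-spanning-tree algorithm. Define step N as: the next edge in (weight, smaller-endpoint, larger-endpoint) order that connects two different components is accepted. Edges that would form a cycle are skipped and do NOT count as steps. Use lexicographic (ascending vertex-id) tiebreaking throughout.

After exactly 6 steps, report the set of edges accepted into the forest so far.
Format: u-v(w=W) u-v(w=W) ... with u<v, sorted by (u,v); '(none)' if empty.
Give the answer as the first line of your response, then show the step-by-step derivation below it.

0-6(w=14) 1-3(w=5) 1-6(w=4) 2-3(w=4) 3-4(w=15) 5-6(w=9)

step 1: add edge 1-6 (w=4); MST = {1-6(w=4)}
step 2: add edge 2-3 (w=4); MST = {1-6(w=4) 2-3(w=4)}
step 3: add edge 1-3 (w=5); MST = {1-3(w=5) 1-6(w=4) 2-3(w=4)}
step 4: add edge 5-6 (w=9); MST = {1-3(w=5) 1-6(w=4) 2-3(w=4) 5-6(w=9)}
step 5: add edge 0-6 (w=14); MST = {0-6(w=14) 1-3(w=5) 1-6(w=4) 2-3(w=4) 5-6(w=9)}
step 6: add edge 3-4 (w=15); MST = {0-6(w=14) 1-3(w=5) 1-6(w=4) 2-3(w=4) 3-4(w=15) 5-6(w=9)}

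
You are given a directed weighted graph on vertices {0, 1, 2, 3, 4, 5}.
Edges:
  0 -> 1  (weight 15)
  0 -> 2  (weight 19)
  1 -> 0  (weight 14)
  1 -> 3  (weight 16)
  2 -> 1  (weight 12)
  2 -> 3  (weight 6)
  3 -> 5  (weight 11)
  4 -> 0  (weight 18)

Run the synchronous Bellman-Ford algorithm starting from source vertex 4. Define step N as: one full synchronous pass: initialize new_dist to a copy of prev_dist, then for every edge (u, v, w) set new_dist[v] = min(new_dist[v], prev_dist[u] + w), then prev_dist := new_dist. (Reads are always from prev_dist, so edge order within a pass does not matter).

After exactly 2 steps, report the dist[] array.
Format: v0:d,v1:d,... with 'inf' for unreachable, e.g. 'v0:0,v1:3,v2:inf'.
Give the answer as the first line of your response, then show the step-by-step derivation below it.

v0:18,v1:33,v2:37,v3:inf,v4:0,v5:inf

step 1: dist = v0:18,v1:inf,v2:inf,v3:inf,v4:0,v5:inf
step 2: dist = v0:18,v1:33,v2:37,v3:inf,v4:0,v5:inf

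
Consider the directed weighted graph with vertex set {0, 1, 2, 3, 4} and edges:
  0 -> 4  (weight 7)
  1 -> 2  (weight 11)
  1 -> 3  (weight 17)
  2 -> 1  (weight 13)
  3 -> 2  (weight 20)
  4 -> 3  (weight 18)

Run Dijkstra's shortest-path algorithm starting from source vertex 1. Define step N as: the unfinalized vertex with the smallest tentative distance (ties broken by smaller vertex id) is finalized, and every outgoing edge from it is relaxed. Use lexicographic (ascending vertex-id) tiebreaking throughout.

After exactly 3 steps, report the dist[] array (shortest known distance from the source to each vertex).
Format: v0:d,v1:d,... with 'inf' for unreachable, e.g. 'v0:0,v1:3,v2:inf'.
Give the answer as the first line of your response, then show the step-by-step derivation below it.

v0:inf,v1:0,v2:11,v3:17,v4:inf

step 1: dist = v0:inf,v1:0,v2:11,v3:17,v4:inf
step 2: dist = v0:inf,v1:0,v2:11,v3:17,v4:inf
step 3: dist = v0:inf,v1:0,v2:11,v3:17,v4:inf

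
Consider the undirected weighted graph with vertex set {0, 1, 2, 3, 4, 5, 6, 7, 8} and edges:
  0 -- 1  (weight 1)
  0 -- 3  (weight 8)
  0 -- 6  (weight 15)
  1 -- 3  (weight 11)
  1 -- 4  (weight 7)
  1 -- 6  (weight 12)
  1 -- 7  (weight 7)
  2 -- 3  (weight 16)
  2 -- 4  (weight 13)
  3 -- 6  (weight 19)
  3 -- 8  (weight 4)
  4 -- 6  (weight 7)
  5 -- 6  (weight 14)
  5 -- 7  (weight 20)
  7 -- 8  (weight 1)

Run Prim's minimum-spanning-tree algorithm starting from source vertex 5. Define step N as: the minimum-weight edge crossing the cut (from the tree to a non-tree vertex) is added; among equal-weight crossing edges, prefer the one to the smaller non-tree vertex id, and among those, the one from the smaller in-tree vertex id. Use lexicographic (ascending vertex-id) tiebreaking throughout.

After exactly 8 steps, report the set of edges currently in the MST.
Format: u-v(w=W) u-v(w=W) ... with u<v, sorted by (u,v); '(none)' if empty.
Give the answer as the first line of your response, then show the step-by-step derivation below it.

0-1(w=1) 1-4(w=7) 1-7(w=7) 2-4(w=13) 3-8(w=4) 4-6(w=7) 5-6(w=14) 7-8(w=1)

step 1: add edge 5-6 (w=14); MST = {5-6(w=14)}
step 2: add edge 4-6 (w=7); MST = {4-6(w=7) 5-6(w=14)}
step 3: add edge 1-4 (w=7); MST = {1-4(w=7) 4-6(w=7) 5-6(w=14)}
step 4: add edge 0-1 (w=1); MST = {0-1(w=1) 1-4(w=7) 4-6(w=7) 5-6(w=14)}
step 5: add edge 1-7 (w=7); MST = {0-1(w=1) 1-4(w=7) 1-7(w=7) 4-6(w=7) 5-6(w=14)}
step 6: add edge 7-8 (w=1); MST = {0-1(w=1) 1-4(w=7) 1-7(w=7) 4-6(w=7) 5-6(w=14) 7-8(w=1)}
step 7: add edge 3-8 (w=4); MST = {0-1(w=1) 1-4(w=7) 1-7(w=7) 3-8(w=4) 4-6(w=7) 5-6(w=14) 7-8(w=1)}
step 8: add edge 2-4 (w=13); MST = {0-1(w=1) 1-4(w=7) 1-7(w=7) 2-4(w=13) 3-8(w=4) 4-6(w=7) 5-6(w=14) 7-8(w=1)}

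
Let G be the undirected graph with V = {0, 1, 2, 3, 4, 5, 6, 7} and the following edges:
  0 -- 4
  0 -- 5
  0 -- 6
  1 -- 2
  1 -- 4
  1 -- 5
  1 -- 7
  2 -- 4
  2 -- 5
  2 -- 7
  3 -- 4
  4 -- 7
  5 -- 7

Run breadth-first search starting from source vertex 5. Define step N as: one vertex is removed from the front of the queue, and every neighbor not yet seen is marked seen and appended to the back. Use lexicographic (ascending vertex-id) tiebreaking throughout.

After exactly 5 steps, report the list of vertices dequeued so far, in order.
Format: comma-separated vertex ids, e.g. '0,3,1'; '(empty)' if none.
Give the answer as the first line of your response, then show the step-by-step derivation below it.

5,0,1,2,7

step 1: dequeue 5; queue=[0,1,2,7]; order=5
step 2: dequeue 0; queue=[1,2,7,4,6]; order=5,0
step 3: dequeue 1; queue=[2,7,4,6]; order=5,0,1
step 4: dequeue 2; queue=[7,4,6]; order=5,0,1,2
step 5: dequeue 7; queue=[4,6]; order=5,0,1,2,7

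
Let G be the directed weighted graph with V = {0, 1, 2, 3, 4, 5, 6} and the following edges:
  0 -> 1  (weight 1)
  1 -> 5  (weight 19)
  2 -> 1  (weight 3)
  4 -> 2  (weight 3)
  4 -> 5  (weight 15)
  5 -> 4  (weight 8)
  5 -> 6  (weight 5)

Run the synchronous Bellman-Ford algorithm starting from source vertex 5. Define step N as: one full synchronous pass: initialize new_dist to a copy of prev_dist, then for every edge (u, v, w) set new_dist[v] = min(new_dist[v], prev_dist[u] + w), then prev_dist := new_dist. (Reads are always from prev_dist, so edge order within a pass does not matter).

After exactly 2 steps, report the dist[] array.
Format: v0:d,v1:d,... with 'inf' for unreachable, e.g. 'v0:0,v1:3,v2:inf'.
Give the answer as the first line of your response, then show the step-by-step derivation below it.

v0:inf,v1:inf,v2:11,v3:inf,v4:8,v5:0,v6:5

step 1: dist = v0:inf,v1:inf,v2:inf,v3:inf,v4:8,v5:0,v6:5
step 2: dist = v0:inf,v1:inf,v2:11,v3:inf,v4:8,v5:0,v6:5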